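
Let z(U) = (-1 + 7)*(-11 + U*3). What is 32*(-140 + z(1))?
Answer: -6016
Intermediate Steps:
z(U) = -66 + 18*U (z(U) = 6*(-11 + 3*U) = -66 + 18*U)
32*(-140 + z(1)) = 32*(-140 + (-66 + 18*1)) = 32*(-140 + (-66 + 18)) = 32*(-140 - 48) = 32*(-188) = -6016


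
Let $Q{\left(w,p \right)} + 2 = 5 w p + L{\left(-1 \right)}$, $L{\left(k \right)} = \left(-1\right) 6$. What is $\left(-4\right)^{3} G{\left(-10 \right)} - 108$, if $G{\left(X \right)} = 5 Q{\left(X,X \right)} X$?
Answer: $1574292$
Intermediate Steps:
$L{\left(k \right)} = -6$
$Q{\left(w,p \right)} = -8 + 5 p w$ ($Q{\left(w,p \right)} = -2 + \left(5 w p - 6\right) = -2 + \left(5 p w - 6\right) = -2 + \left(-6 + 5 p w\right) = -8 + 5 p w$)
$G{\left(X \right)} = X \left(-40 + 25 X^{2}\right)$ ($G{\left(X \right)} = 5 \left(-8 + 5 X X\right) X = 5 \left(-8 + 5 X^{2}\right) X = \left(-40 + 25 X^{2}\right) X = X \left(-40 + 25 X^{2}\right)$)
$\left(-4\right)^{3} G{\left(-10 \right)} - 108 = \left(-4\right)^{3} \left(\left(-40\right) \left(-10\right) + 25 \left(-10\right)^{3}\right) - 108 = - 64 \left(400 + 25 \left(-1000\right)\right) - 108 = - 64 \left(400 - 25000\right) - 108 = \left(-64\right) \left(-24600\right) - 108 = 1574400 - 108 = 1574292$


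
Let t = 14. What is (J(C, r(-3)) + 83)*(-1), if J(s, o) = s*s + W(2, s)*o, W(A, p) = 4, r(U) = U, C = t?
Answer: -267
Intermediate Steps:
C = 14
J(s, o) = s**2 + 4*o (J(s, o) = s*s + 4*o = s**2 + 4*o)
(J(C, r(-3)) + 83)*(-1) = ((14**2 + 4*(-3)) + 83)*(-1) = ((196 - 12) + 83)*(-1) = (184 + 83)*(-1) = 267*(-1) = -267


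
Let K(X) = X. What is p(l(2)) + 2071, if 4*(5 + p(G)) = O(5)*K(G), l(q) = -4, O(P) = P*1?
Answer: 2061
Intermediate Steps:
O(P) = P
p(G) = -5 + 5*G/4 (p(G) = -5 + (5*G)/4 = -5 + 5*G/4)
p(l(2)) + 2071 = (-5 + (5/4)*(-4)) + 2071 = (-5 - 5) + 2071 = -10 + 2071 = 2061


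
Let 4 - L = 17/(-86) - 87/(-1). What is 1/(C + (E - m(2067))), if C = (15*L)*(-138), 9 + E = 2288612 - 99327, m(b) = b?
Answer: 43/101420222 ≈ 4.2398e-7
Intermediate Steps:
L = -7121/86 (L = 4 - (17/(-86) - 87/(-1)) = 4 - (17*(-1/86) - 87*(-1)) = 4 - (-17/86 + 87) = 4 - 1*7465/86 = 4 - 7465/86 = -7121/86 ≈ -82.802)
E = 2189276 (E = -9 + (2288612 - 99327) = -9 + 2189285 = 2189276)
C = 7370235/43 (C = (15*(-7121/86))*(-138) = -106815/86*(-138) = 7370235/43 ≈ 1.7140e+5)
1/(C + (E - m(2067))) = 1/(7370235/43 + (2189276 - 1*2067)) = 1/(7370235/43 + (2189276 - 2067)) = 1/(7370235/43 + 2187209) = 1/(101420222/43) = 43/101420222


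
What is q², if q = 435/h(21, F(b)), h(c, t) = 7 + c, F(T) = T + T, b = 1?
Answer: 189225/784 ≈ 241.36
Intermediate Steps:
F(T) = 2*T
q = 435/28 (q = 435/(7 + 21) = 435/28 ≈ 15.536)
q² = (435/28)² = 189225/784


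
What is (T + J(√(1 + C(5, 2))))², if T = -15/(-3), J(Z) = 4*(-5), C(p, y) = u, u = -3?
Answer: 225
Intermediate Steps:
C(p, y) = -3
J(Z) = -20
T = 5 (T = -15*(-⅓) = 5)
(T + J(√(1 + C(5, 2))))² = (5 - 20)² = (-15)² = 225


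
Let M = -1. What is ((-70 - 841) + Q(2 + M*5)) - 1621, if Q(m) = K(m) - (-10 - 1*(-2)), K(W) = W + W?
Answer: -2530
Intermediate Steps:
K(W) = 2*W
Q(m) = 8 + 2*m (Q(m) = 2*m - (-10 - 1*(-2)) = 2*m - (-10 + 2) = 2*m - 1*(-8) = 2*m + 8 = 8 + 2*m)
((-70 - 841) + Q(2 + M*5)) - 1621 = ((-70 - 841) + (8 + 2*(2 - 1*5))) - 1621 = (-911 + (8 + 2*(2 - 5))) - 1621 = (-911 + (8 + 2*(-3))) - 1621 = (-911 + (8 - 6)) - 1621 = (-911 + 2) - 1621 = -909 - 1621 = -2530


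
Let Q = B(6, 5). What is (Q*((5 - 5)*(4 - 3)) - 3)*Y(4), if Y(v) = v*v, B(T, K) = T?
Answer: -48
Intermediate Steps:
Y(v) = v²
Q = 6
(Q*((5 - 5)*(4 - 3)) - 3)*Y(4) = (6*((5 - 5)*(4 - 3)) - 3)*4² = (6*(0*1) - 3)*16 = (6*0 - 3)*16 = (0 - 3)*16 = -3*16 = -48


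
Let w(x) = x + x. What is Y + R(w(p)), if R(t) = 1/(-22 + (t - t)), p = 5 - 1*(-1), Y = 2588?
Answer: 56935/22 ≈ 2588.0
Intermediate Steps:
p = 6 (p = 5 + 1 = 6)
w(x) = 2*x
R(t) = -1/22 (R(t) = 1/(-22 + 0) = 1/(-22) = -1/22)
Y + R(w(p)) = 2588 - 1/22 = 56935/22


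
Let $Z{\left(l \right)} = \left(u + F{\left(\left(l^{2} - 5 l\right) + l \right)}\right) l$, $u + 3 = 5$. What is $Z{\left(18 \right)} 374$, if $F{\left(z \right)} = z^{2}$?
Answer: $427522392$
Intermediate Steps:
$u = 2$ ($u = -3 + 5 = 2$)
$Z{\left(l \right)} = l \left(2 + \left(l^{2} - 4 l\right)^{2}\right)$ ($Z{\left(l \right)} = \left(2 + \left(\left(l^{2} - 5 l\right) + l\right)^{2}\right) l = \left(2 + \left(l^{2} - 4 l\right)^{2}\right) l = l \left(2 + \left(l^{2} - 4 l\right)^{2}\right)$)
$Z{\left(18 \right)} 374 = 18 \left(2 + 18^{2} \left(-4 + 18\right)^{2}\right) 374 = 18 \left(2 + 324 \cdot 14^{2}\right) 374 = 18 \left(2 + 324 \cdot 196\right) 374 = 18 \left(2 + 63504\right) 374 = 18 \cdot 63506 \cdot 374 = 1143108 \cdot 374 = 427522392$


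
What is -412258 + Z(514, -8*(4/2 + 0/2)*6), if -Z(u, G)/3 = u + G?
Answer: -413512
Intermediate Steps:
Z(u, G) = -3*G - 3*u (Z(u, G) = -3*(u + G) = -3*(G + u) = -3*G - 3*u)
-412258 + Z(514, -8*(4/2 + 0/2)*6) = -412258 + (-3*(-8*(4/2 + 0/2))*6 - 3*514) = -412258 + (-3*(-8*(4*(1/2) + 0*(1/2)))*6 - 1542) = -412258 + (-3*(-8*(2 + 0))*6 - 1542) = -412258 + (-3*(-8*2)*6 - 1542) = -412258 + (-(-48)*6 - 1542) = -412258 + (-3*(-96) - 1542) = -412258 + (288 - 1542) = -412258 - 1254 = -413512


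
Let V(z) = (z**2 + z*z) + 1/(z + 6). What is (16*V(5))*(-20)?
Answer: -176320/11 ≈ -16029.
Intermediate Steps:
V(z) = 1/(6 + z) + 2*z**2 (V(z) = (z**2 + z**2) + 1/(6 + z) = 2*z**2 + 1/(6 + z) = 1/(6 + z) + 2*z**2)
(16*V(5))*(-20) = (16*((1 + 2*5**3 + 12*5**2)/(6 + 5)))*(-20) = (16*((1 + 2*125 + 12*25)/11))*(-20) = (16*((1 + 250 + 300)/11))*(-20) = (16*((1/11)*551))*(-20) = (16*(551/11))*(-20) = (8816/11)*(-20) = -176320/11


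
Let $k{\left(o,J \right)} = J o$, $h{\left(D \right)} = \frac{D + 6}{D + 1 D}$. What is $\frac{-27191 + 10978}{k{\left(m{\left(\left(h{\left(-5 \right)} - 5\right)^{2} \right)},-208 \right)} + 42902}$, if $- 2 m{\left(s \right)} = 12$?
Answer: $- \frac{16213}{44150} \approx -0.36723$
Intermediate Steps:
$h{\left(D \right)} = \frac{6 + D}{2 D}$ ($h{\left(D \right)} = \frac{6 + D}{D + D} = \frac{6 + D}{2 D}$)
$m{\left(s \right)} = -6$ ($m{\left(s \right)} = \left(- \frac{1}{2}\right) 12 = -6$)
$\frac{-27191 + 10978}{k{\left(m{\left(\left(h{\left(-5 \right)} - 5\right)^{2} \right)},-208 \right)} + 42902} = \frac{-27191 + 10978}{\left(-208\right) \left(-6\right) + 42902} = - \frac{16213}{1248 + 42902} = - \frac{16213}{44150}$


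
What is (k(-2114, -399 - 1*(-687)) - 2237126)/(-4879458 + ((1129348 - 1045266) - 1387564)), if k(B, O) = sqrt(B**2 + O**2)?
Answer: 1118563/3091470 - sqrt(1137985)/3091470 ≈ 0.36148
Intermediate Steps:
(k(-2114, -399 - 1*(-687)) - 2237126)/(-4879458 + ((1129348 - 1045266) - 1387564)) = (sqrt((-2114)**2 + (-399 - 1*(-687))**2) - 2237126)/(-4879458 + ((1129348 - 1045266) - 1387564)) = (sqrt(4468996 + (-399 + 687)**2) - 2237126)/(-4879458 + (84082 - 1387564)) = (sqrt(4468996 + 288**2) - 2237126)/(-4879458 - 1303482) = (sqrt(4468996 + 82944) - 2237126)/(-6182940) = (sqrt(4551940) - 2237126)*(-1/6182940) = (2*sqrt(1137985) - 2237126)*(-1/6182940) = (-2237126 + 2*sqrt(1137985))*(-1/6182940) = 1118563/3091470 - sqrt(1137985)/3091470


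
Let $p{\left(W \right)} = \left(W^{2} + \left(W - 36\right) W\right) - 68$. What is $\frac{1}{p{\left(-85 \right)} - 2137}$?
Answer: $\frac{1}{15305} \approx 6.5338 \cdot 10^{-5}$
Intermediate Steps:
$p{\left(W \right)} = -68 + W^{2} + W \left(-36 + W\right)$ ($p{\left(W \right)} = \left(W^{2} + \left(-36 + W\right) W\right) - 68 = \left(W^{2} + W \left(-36 + W\right)\right) - 68 = -68 + W^{2} + W \left(-36 + W\right)$)
$\frac{1}{p{\left(-85 \right)} - 2137} = \frac{1}{\left(-68 - -3060 + 2 \left(-85\right)^{2}\right) - 2137} = \frac{1}{\left(-68 + 3060 + 2 \cdot 7225\right) - 2137} = \frac{1}{\left(-68 + 3060 + 14450\right) - 2137} = \frac{1}{17442 - 2137} = \frac{1}{15305}$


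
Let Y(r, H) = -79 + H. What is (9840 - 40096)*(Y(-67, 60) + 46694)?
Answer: -1412198800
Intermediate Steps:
(9840 - 40096)*(Y(-67, 60) + 46694) = (9840 - 40096)*((-79 + 60) + 46694) = -30256*(-19 + 46694) = -30256*46675 = -1412198800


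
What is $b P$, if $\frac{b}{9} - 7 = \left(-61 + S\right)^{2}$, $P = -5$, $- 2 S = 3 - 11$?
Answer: $-146520$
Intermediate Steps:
$S = 4$ ($S = - \frac{3 - 11}{2} = \left(- \frac{1}{2}\right) \left(-8\right) = 4$)
$b = 29304$ ($b = 63 + 9 \left(-61 + 4\right)^{2} = 63 + 9 \left(-57\right)^{2} = 63 + 9 \cdot 3249 = 63 + 29241 = 29304$)
$b P = 29304 \left(-5\right) = -146520$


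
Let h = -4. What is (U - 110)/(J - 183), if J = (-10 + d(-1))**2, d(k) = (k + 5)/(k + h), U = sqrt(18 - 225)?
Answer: 2750/1659 - 25*I*sqrt(23)/553 ≈ 1.6576 - 0.21681*I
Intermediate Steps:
U = 3*I*sqrt(23) (U = sqrt(-207) = 3*I*sqrt(23) ≈ 14.387*I)
d(k) = (5 + k)/(-4 + k) (d(k) = (k + 5)/(k - 4) = (5 + k)/(-4 + k))
J = 2916/25 (J = (-10 + (5 - 1)/(-4 - 1))**2 = (-10 + 4/(-5))**2 = (-10 - 1/5*4)**2 = (-10 - 4/5)**2 = (-54/5)**2 = 2916/25 ≈ 116.64)
(U - 110)/(J - 183) = (3*I*sqrt(23) - 110)/(2916/25 - 183) = (-110 + 3*I*sqrt(23))/(-1659/25) = (-110 + 3*I*sqrt(23))*(-25/1659) = 2750/1659 - 25*I*sqrt(23)/553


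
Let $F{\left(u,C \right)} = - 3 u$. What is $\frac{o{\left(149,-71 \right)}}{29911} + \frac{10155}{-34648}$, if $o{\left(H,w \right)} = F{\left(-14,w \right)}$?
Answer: $- \frac{43184427}{148050904} \approx -0.29169$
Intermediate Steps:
$o{\left(H,w \right)} = 42$ ($o{\left(H,w \right)} = \left(-3\right) \left(-14\right) = 42$)
$\frac{o{\left(149,-71 \right)}}{29911} + \frac{10155}{-34648} = \frac{42}{29911} + \frac{10155}{-34648} = 42 \cdot \frac{1}{29911} + 10155 \left(- \frac{1}{34648}\right) = \frac{6}{4273} - \frac{10155}{34648} = - \frac{43184427}{148050904}$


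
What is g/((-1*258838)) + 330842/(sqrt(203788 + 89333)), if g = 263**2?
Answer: -69169/258838 + 330842*sqrt(32569)/97707 ≈ 610.81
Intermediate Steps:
g = 69169
g/((-1*258838)) + 330842/(sqrt(203788 + 89333)) = 69169/((-1*258838)) + 330842/(sqrt(203788 + 89333)) = 69169/(-258838) + 330842/(sqrt(293121)) = 69169*(-1/258838) + 330842/((3*sqrt(32569))) = -69169/258838 + 330842*(sqrt(32569)/97707) = -69169/258838 + 330842*sqrt(32569)/97707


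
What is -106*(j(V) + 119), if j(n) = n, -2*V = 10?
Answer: -12084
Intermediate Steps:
V = -5 (V = -1/2*10 = -5)
-106*(j(V) + 119) = -106*(-5 + 119) = -106*114 = -12084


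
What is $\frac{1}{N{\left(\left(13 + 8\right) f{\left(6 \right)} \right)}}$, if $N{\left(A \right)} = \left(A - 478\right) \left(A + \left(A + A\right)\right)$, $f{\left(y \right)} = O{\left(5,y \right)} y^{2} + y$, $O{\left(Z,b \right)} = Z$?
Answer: $\frac{1}{40169304} \approx 2.4895 \cdot 10^{-8}$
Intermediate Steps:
$f{\left(y \right)} = y + 5 y^{2}$ ($f{\left(y \right)} = 5 y^{2} + y = y + 5 y^{2}$)
$N{\left(A \right)} = 3 A \left(-478 + A\right)$ ($N{\left(A \right)} = \left(-478 + A\right) \left(A + 2 A\right) = \left(-478 + A\right) 3 A = 3 A \left(-478 + A\right)$)
$\frac{1}{N{\left(\left(13 + 8\right) f{\left(6 \right)} \right)}} = \frac{1}{3 \left(13 + 8\right) 6 \left(1 + 5 \cdot 6\right) \left(-478 + \left(13 + 8\right) 6 \left(1 + 5 \cdot 6\right)\right)} = \frac{1}{3 \cdot 21 \cdot 6 \left(1 + 30\right) \left(-478 + 21 \cdot 6 \left(1 + 30\right)\right)} = \frac{1}{3 \cdot 21 \cdot 6 \cdot 31 \left(-478 + 21 \cdot 6 \cdot 31\right)} = \frac{1}{3 \cdot 21 \cdot 186 \left(-478 + 21 \cdot 186\right)} = \frac{1}{3 \cdot 3906 \left(-478 + 3906\right)} = \frac{1}{3 \cdot 3906 \cdot 3428} = \frac{1}{40169304}$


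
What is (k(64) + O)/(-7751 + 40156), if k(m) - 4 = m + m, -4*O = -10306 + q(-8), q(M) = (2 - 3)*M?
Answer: 5413/64810 ≈ 0.083521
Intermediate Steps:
q(M) = -M
O = 5149/2 (O = -(-10306 - 1*(-8))/4 = -(-10306 + 8)/4 = -1/4*(-10298) = 5149/2 ≈ 2574.5)
k(m) = 4 + 2*m (k(m) = 4 + (m + m) = 4 + 2*m)
(k(64) + O)/(-7751 + 40156) = ((4 + 2*64) + 5149/2)/(-7751 + 40156) = ((4 + 128) + 5149/2)/32405 = (132 + 5149/2)*(1/32405) = (5413/2)*(1/32405) = 5413/64810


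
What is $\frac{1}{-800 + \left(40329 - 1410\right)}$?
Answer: $\frac{1}{38119} \approx 2.6234 \cdot 10^{-5}$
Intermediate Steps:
$\frac{1}{-800 + \left(40329 - 1410\right)} = \frac{1}{-800 + 38919} = \frac{1}{38119}$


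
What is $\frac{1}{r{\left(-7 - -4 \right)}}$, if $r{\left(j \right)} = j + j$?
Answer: $- \frac{1}{6} \approx -0.16667$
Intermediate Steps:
$r{\left(j \right)} = 2 j$
$\frac{1}{r{\left(-7 - -4 \right)}} = \frac{1}{2 \left(-7 - -4\right)} = \frac{1}{2 \left(-7 + 4\right)} = \frac{1}{2 \left(-3\right)} = \frac{1}{-6} = - \frac{1}{6}$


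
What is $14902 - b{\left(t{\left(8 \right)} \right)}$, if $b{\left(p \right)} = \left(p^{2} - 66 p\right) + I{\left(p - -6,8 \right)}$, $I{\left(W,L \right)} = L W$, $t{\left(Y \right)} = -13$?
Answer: $13931$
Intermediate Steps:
$b{\left(p \right)} = 48 + p^{2} - 58 p$ ($b{\left(p \right)} = \left(p^{2} - 66 p\right) + 8 \left(p - -6\right) = \left(p^{2} - 66 p\right) + 8 \left(p + 6\right) = \left(p^{2} - 66 p\right) + 8 \left(6 + p\right) = \left(p^{2} - 66 p\right) + \left(48 + 8 p\right) = 48 + p^{2} - 58 p$)
$14902 - b{\left(t{\left(8 \right)} \right)} = 14902 - \left(48 + \left(-13\right)^{2} - -754\right) = 14902 - \left(48 + 169 + 754\right) = 14902 - 971 = 13931$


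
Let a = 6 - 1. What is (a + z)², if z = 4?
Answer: 81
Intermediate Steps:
a = 5
(a + z)² = (5 + 4)² = 9² = 81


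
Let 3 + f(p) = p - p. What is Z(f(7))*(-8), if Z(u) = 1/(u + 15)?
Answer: -2/3 ≈ -0.66667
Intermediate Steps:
f(p) = -3 (f(p) = -3 + (p - p) = -3 + 0 = -3)
Z(u) = 1/(15 + u)
Z(f(7))*(-8) = -8/(15 - 3) = -8/12 = (1/12)*(-8) = -2/3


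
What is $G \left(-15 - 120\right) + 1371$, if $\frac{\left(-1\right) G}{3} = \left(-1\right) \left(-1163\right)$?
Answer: $472386$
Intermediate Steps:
$G = -3489$ ($G = - 3 \left(\left(-1\right) \left(-1163\right)\right) = \left(-3\right) 1163 = -3489$)
$G \left(-15 - 120\right) + 1371 = - 3489 \left(-15 - 120\right) + 1371 = \left(-3489\right) \left(-135\right) + 1371 = 471015 + 1371 = 472386$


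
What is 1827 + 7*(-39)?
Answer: 1554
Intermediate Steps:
1827 + 7*(-39) = 1827 - 273 = 1554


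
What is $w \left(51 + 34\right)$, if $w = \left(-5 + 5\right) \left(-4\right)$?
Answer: $0$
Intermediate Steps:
$w = 0$ ($w = 0 \left(-4\right) = 0$)
$w \left(51 + 34\right) = 0 \left(51 + 34\right) = 0 \cdot 85 = 0$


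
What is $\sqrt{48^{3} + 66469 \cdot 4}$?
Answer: $2 \sqrt{94117} \approx 613.57$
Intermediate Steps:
$\sqrt{48^{3} + 66469 \cdot 4} = \sqrt{110592 + 265876} = \sqrt{376468} = 2 \sqrt{94117}$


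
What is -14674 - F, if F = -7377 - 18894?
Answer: 11597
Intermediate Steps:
F = -26271
-14674 - F = -14674 - 1*(-26271) = -14674 + 26271 = 11597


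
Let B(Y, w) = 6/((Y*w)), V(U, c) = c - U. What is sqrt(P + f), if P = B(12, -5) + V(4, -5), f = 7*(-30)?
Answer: I*sqrt(21910)/10 ≈ 14.802*I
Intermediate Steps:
f = -210
B(Y, w) = 6/(Y*w) (B(Y, w) = 6*(1/(Y*w)) = 6/(Y*w))
P = -91/10 (P = 6/(12*(-5)) + (-5 - 1*4) = 6*(1/12)*(-1/5) + (-5 - 4) = -1/10 - 9 = -91/10 ≈ -9.1000)
sqrt(P + f) = sqrt(-91/10 - 210) = sqrt(-2191/10) = I*sqrt(21910)/10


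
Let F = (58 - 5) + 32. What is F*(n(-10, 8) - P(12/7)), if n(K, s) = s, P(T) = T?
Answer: 3740/7 ≈ 534.29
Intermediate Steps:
F = 85 (F = 53 + 32 = 85)
F*(n(-10, 8) - P(12/7)) = 85*(8 - 12/7) = 85*(44/7) = 3740/7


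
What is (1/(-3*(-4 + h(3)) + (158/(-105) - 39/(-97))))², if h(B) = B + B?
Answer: 103734225/5233220281 ≈ 0.019822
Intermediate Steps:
h(B) = 2*B
(1/(-3*(-4 + h(3)) + (158/(-105) - 39/(-97))))² = (1/(-3*(-4 + 2*3) + (158/(-105) - 39/(-97))))² = (1/(-3*(-4 + 6) + (158*(-1/105) - 39*(-1/97))))² = (1/(-3*2 + (-158/105 + 39/97)))² = (1/(-6 - 11231/10185))² = (1/(-72341/10185))² = (-10185/72341)² = 103734225/5233220281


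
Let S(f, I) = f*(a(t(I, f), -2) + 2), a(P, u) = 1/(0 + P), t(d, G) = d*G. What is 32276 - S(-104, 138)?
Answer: 4482791/138 ≈ 32484.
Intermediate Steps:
t(d, G) = G*d
a(P, u) = 1/P
S(f, I) = f*(2 + 1/(I*f)) (S(f, I) = f*(1/(f*I) + 2) = f*(1/(I*f) + 2) = f*(2 + 1/(I*f)))
32276 - S(-104, 138) = 32276 - (1/138 + 2*(-104)) = 32276 - (1/138 - 208) = 32276 - 1*(-28703/138) = 32276 + 28703/138 = 4482791/138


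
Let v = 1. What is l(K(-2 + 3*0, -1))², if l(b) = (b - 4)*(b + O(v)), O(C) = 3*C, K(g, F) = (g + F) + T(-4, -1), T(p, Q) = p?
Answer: 1936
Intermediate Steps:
K(g, F) = -4 + F + g (K(g, F) = (g + F) - 4 = (F + g) - 4 = -4 + F + g)
l(b) = (-4 + b)*(3 + b) (l(b) = (b - 4)*(b + 3*1) = (-4 + b)*(b + 3) = (-4 + b)*(3 + b))
l(K(-2 + 3*0, -1))² = (-12 + (-4 - 1 + (-2 + 3*0))² - (-4 - 1 + (-2 + 3*0)))² = (-12 + (-4 - 1 + (-2 + 0))² - (-4 - 1 + (-2 + 0)))² = (-12 + (-4 - 1 - 2)² - (-4 - 1 - 2))² = (-12 + (-7)² - 1*(-7))² = (-12 + 49 + 7)² = 44² = 1936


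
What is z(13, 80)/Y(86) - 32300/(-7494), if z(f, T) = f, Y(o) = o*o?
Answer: 119494111/27712812 ≈ 4.3119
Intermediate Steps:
Y(o) = o²
z(13, 80)/Y(86) - 32300/(-7494) = 13/(86²) - 32300/(-7494) = 13/7396 - 32300*(-1/7494) = 13*(1/7396) + 16150/3747 = 13/7396 + 16150/3747 = 119494111/27712812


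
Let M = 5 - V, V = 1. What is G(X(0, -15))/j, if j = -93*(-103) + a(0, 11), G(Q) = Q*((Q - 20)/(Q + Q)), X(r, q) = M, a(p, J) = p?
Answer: -8/9579 ≈ -0.00083516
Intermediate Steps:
M = 4 (M = 5 - 1*1 = 5 - 1 = 4)
X(r, q) = 4
G(Q) = -10 + Q/2 (G(Q) = Q*((-20 + Q)/((2*Q))) = Q*((-20 + Q)*(1/(2*Q))) = Q*((-20 + Q)/(2*Q)) = -10 + Q/2)
j = 9579 (j = -93*(-103) + 0 = 9579 + 0 = 9579)
G(X(0, -15))/j = (-10 + (½)*4)/9579 = (-10 + 2)*(1/9579) = -8*1/9579 = -8/9579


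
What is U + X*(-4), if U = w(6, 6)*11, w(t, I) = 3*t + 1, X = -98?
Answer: 601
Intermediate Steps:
w(t, I) = 1 + 3*t
U = 209 (U = (1 + 3*6)*11 = (1 + 18)*11 = 19*11 = 209)
U + X*(-4) = 209 - 98*(-4) = 209 + 392 = 601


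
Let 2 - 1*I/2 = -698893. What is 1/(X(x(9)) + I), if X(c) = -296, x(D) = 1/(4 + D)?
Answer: 1/1397494 ≈ 7.1557e-7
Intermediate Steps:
I = 1397790 (I = 4 - 2*(-698893) = 4 + 1397786 = 1397790)
1/(X(x(9)) + I) = 1/(-296 + 1397790) = 1/1397494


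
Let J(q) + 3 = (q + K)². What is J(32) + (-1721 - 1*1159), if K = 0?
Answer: -1859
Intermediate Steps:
J(q) = -3 + q² (J(q) = -3 + (q + 0)² = -3 + q²)
J(32) + (-1721 - 1*1159) = (-3 + 32²) + (-1721 - 1*1159) = (-3 + 1024) + (-1721 - 1159) = 1021 - 2880 = -1859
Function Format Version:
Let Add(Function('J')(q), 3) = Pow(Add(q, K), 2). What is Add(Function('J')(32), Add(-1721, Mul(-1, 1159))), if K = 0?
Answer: -1859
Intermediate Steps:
Function('J')(q) = Add(-3, Pow(q, 2)) (Function('J')(q) = Add(-3, Pow(Add(q, 0), 2)) = Add(-3, Pow(q, 2)))
Add(Function('J')(32), Add(-1721, Mul(-1, 1159))) = Add(Add(-3, Pow(32, 2)), Add(-1721, Mul(-1, 1159))) = Add(Add(-3, 1024), Add(-1721, -1159)) = Add(1021, -2880) = -1859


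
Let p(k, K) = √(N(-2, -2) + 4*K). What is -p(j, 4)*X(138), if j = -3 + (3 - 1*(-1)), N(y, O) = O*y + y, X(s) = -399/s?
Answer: 399*√2/46 ≈ 12.267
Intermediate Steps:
N(y, O) = y + O*y
j = 1 (j = -3 + (3 + 1) = -3 + 4 = 1)
p(k, K) = √(2 + 4*K) (p(k, K) = √(-2*(1 - 2) + 4*K) = √(-2*(-1) + 4*K) = √(2 + 4*K))
-p(j, 4)*X(138) = -√(2 + 4*4)*(-399/138) = -√(2 + 16)*(-399*1/138) = -√18*(-133)/46 = -3*√2*(-133)/46 = -(-399)*√2/46 = 399*√2/46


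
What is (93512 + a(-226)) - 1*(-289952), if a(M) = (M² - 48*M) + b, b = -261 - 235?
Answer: 444892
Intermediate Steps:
b = -496
a(M) = -496 + M² - 48*M (a(M) = (M² - 48*M) - 496 = -496 + M² - 48*M)
(93512 + a(-226)) - 1*(-289952) = (93512 + (-496 + (-226)² - 48*(-226))) - 1*(-289952) = (93512 + (-496 + 51076 + 10848)) + 289952 = (93512 + 61428) + 289952 = 154940 + 289952 = 444892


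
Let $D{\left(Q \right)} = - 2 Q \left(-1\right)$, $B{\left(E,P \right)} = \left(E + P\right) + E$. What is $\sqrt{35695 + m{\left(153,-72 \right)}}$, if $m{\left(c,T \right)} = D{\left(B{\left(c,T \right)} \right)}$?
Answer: $29 \sqrt{43} \approx 190.17$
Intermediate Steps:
$B{\left(E,P \right)} = P + 2 E$
$D{\left(Q \right)} = 2 Q$
$m{\left(c,T \right)} = 2 T + 4 c$ ($m{\left(c,T \right)} = 2 \left(T + 2 c\right) = 2 T + 4 c$)
$\sqrt{35695 + m{\left(153,-72 \right)}} = \sqrt{35695 + \left(2 \left(-72\right) + 4 \cdot 153\right)} = \sqrt{35695 + \left(-144 + 612\right)} = \sqrt{35695 + 468} = \sqrt{36163} = 29 \sqrt{43}$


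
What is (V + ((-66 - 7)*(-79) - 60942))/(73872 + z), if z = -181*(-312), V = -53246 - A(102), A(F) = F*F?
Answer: -118825/130344 ≈ -0.91163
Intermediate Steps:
A(F) = F**2
V = -63650 (V = -53246 - 1*102**2 = -53246 - 1*10404 = -53246 - 10404 = -63650)
z = 56472
(V + ((-66 - 7)*(-79) - 60942))/(73872 + z) = (-63650 + ((-66 - 7)*(-79) - 60942))/(73872 + 56472) = (-63650 + (-73*(-79) - 60942))/130344 = (-63650 + (5767 - 60942))*(1/130344) = (-63650 - 55175)*(1/130344) = -118825*1/130344 = -118825/130344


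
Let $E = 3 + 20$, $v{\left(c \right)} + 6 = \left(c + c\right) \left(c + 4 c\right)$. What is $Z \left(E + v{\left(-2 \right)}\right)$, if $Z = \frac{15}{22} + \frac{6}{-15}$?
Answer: $\frac{1767}{110} \approx 16.064$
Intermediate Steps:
$v{\left(c \right)} = -6 + 10 c^{2}$ ($v{\left(c \right)} = -6 + \left(c + c\right) \left(c + 4 c\right) = -6 + 2 c 5 c = -6 + 10 c^{2}$)
$E = 23$
$Z = \frac{31}{110}$ ($Z = 15 \cdot \frac{1}{22} + 6 \left(- \frac{1}{15}\right) = \frac{15}{22} - \frac{2}{5} = \frac{31}{110} \approx 0.28182$)
$Z \left(E + v{\left(-2 \right)}\right) = \frac{31 \left(23 - \left(6 - 10 \left(-2\right)^{2}\right)\right)}{110} = \frac{31 \left(23 + \left(-6 + 10 \cdot 4\right)\right)}{110} = \frac{31 \left(23 + \left(-6 + 40\right)\right)}{110} = \frac{31 \left(23 + 34\right)}{110} = \frac{31}{110} \cdot 57 = \frac{1767}{110}$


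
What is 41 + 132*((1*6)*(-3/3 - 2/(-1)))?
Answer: 833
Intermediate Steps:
41 + 132*((1*6)*(-3/3 - 2/(-1))) = 41 + 132*(6*(-3*⅓ - 2*(-1))) = 41 + 132*(6*(-1 + 2)) = 41 + 132*(6*1) = 41 + 132*6 = 41 + 792 = 833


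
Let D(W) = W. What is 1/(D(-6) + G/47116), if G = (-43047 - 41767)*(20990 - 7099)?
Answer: -23558/589216985 ≈ -3.9982e-5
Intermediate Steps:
G = -1178151274 (G = -84814*13891 = -1178151274)
1/(D(-6) + G/47116) = 1/(-6 - 1178151274/47116) = 1/(-6 - 1178151274*1/47116) = 1/(-6 - 589075637/23558) = 1/(-589216985/23558) = -23558/589216985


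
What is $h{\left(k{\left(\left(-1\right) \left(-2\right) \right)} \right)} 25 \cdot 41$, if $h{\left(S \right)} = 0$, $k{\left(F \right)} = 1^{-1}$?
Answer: $0$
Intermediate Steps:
$k{\left(F \right)} = 1$
$h{\left(k{\left(\left(-1\right) \left(-2\right) \right)} \right)} 25 \cdot 41 = 0 \cdot 25 \cdot 41 = 0 \cdot 41 = 0$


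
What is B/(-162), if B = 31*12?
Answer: -62/27 ≈ -2.2963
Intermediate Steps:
B = 372
B/(-162) = 372/(-162) = 372*(-1/162) = -62/27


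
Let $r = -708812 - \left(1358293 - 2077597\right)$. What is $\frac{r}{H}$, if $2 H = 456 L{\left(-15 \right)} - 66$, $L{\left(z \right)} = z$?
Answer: $- \frac{10492}{3453} \approx -3.0385$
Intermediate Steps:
$r = 10492$ ($r = -708812 - \left(1358293 - 2077597\right) = -708812 - -719304 = -708812 + 719304 = 10492$)
$H = -3453$ ($H = \frac{456 \left(-15\right) - 66}{2} = \frac{-6840 - 66}{2} = \frac{1}{2} \left(-6906\right) = -3453$)
$\frac{r}{H} = \frac{10492}{-3453} = 10492 \left(- \frac{1}{3453}\right) = - \frac{10492}{3453}$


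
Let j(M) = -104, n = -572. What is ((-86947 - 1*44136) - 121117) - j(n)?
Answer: -252096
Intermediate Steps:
((-86947 - 1*44136) - 121117) - j(n) = ((-86947 - 1*44136) - 121117) - 1*(-104) = ((-86947 - 44136) - 121117) + 104 = (-131083 - 121117) + 104 = -252200 + 104 = -252096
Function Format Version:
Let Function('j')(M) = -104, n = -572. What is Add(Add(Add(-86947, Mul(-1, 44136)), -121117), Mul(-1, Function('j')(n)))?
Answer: -252096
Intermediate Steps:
Add(Add(Add(-86947, Mul(-1, 44136)), -121117), Mul(-1, Function('j')(n))) = Add(Add(Add(-86947, Mul(-1, 44136)), -121117), Mul(-1, -104)) = Add(Add(Add(-86947, -44136), -121117), 104) = Add(Add(-131083, -121117), 104) = Add(-252200, 104) = -252096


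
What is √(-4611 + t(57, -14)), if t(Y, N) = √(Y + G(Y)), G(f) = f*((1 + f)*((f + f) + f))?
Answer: √(-4611 + √565383) ≈ 62.122*I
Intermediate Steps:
G(f) = 3*f²*(1 + f) (G(f) = f*((1 + f)*(2*f + f)) = f*((1 + f)*(3*f)) = f*(3*f*(1 + f)) = 3*f²*(1 + f))
t(Y, N) = √(Y + 3*Y²*(1 + Y))
√(-4611 + t(57, -14)) = √(-4611 + √(57*(1 + 3*57*(1 + 57)))) = √(-4611 + √(57*(1 + 3*57*58))) = √(-4611 + √(57*(1 + 9918))) = √(-4611 + √(57*9919)) = √(-4611 + √565383)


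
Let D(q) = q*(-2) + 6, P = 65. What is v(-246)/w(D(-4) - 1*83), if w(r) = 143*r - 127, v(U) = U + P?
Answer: 181/9994 ≈ 0.018111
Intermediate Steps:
D(q) = 6 - 2*q (D(q) = -2*q + 6 = 6 - 2*q)
v(U) = 65 + U (v(U) = U + 65 = 65 + U)
w(r) = -127 + 143*r
v(-246)/w(D(-4) - 1*83) = (65 - 246)/(-127 + 143*((6 - 2*(-4)) - 1*83)) = -181/(-127 + 143*((6 + 8) - 83)) = -181/(-127 + 143*(14 - 83)) = -181/(-127 + 143*(-69)) = -181/(-127 - 9867) = -181/(-9994) = -181*(-1/9994) = 181/9994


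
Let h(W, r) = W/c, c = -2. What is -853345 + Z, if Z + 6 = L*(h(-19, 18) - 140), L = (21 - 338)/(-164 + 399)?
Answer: -400992233/470 ≈ -8.5318e+5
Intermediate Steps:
L = -317/235 ≈ -1.3489
h(W, r) = -W/2 (h(W, r) = W/(-2) = W*(-½) = -W/2)
Z = 79917/470 (Z = -6 - 317*(-½*(-19) - 140)/235 = -6 - 317*(19/2 - 140)/235 = -6 - 317/235*(-261/2) = -6 + 82737/470 = 79917/470 ≈ 170.04)
-853345 + Z = -853345 + 79917/470 = -400992233/470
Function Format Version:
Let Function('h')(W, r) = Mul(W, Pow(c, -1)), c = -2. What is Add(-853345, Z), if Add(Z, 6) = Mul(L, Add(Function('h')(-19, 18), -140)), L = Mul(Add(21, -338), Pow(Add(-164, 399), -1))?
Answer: Rational(-400992233, 470) ≈ -8.5318e+5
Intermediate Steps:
L = Rational(-317, 235) (L = Mul(-317, Pow(235, -1)) = Mul(-317, Rational(1, 235)) = Rational(-317, 235) ≈ -1.3489)
Function('h')(W, r) = Mul(Rational(-1, 2), W) (Function('h')(W, r) = Mul(W, Pow(-2, -1)) = Mul(W, Rational(-1, 2)) = Mul(Rational(-1, 2), W))
Z = Rational(79917, 470) (Z = Add(-6, Mul(Rational(-317, 235), Add(Mul(Rational(-1, 2), -19), -140))) = Add(-6, Mul(Rational(-317, 235), Add(Rational(19, 2), -140))) = Add(-6, Mul(Rational(-317, 235), Rational(-261, 2))) = Add(-6, Rational(82737, 470)) = Rational(79917, 470) ≈ 170.04)
Add(-853345, Z) = Add(-853345, Rational(79917, 470)) = Rational(-400992233, 470)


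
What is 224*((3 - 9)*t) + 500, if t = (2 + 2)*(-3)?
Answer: 16628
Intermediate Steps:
t = -12 (t = 4*(-3) = -12)
224*((3 - 9)*t) + 500 = 224*((3 - 9)*(-12)) + 500 = 224*(-6*(-12)) + 500 = 224*72 + 500 = 16128 + 500 = 16628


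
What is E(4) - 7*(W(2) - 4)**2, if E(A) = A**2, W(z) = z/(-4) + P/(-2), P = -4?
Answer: -111/4 ≈ -27.750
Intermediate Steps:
W(z) = 2 - z/4 (W(z) = z/(-4) - 4/(-2) = z*(-1/4) - 4*(-1/2) = -z/4 + 2 = 2 - z/4)
E(4) - 7*(W(2) - 4)**2 = 4**2 - 7*((2 - 1/4*2) - 4)**2 = 16 - 7*((2 - 1/2) - 4)**2 = 16 - 7*(3/2 - 4)**2 = 16 - 7*(-5/2)**2 = 16 - 7*25/4 = 16 - 175/4 = -111/4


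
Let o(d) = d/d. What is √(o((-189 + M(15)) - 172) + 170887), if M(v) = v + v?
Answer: 2*√42722 ≈ 413.39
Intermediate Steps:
M(v) = 2*v
o(d) = 1
√(o((-189 + M(15)) - 172) + 170887) = √(1 + 170887) = √170888 = 2*√42722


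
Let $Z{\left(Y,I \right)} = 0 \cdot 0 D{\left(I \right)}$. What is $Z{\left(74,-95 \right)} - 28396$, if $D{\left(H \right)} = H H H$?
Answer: $-28396$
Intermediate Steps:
$D{\left(H \right)} = H^{3}$ ($D{\left(H \right)} = H^{2} H = H^{3}$)
$Z{\left(Y,I \right)} = 0$ ($Z{\left(Y,I \right)} = 0 \cdot 0 I^{3} = 0 I^{3} = 0$)
$Z{\left(74,-95 \right)} - 28396 = 0 - 28396 = -28396$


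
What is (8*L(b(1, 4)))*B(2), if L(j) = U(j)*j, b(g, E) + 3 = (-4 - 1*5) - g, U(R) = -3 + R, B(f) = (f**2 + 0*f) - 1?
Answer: 4992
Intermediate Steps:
B(f) = -1 + f**2 (B(f) = (f**2 + 0) - 1 = f**2 - 1 = -1 + f**2)
b(g, E) = -12 - g (b(g, E) = -3 + ((-4 - 1*5) - g) = -3 + ((-4 - 5) - g) = -3 + (-9 - g) = -12 - g)
L(j) = j*(-3 + j) (L(j) = (-3 + j)*j = j*(-3 + j))
(8*L(b(1, 4)))*B(2) = (8*((-12 - 1*1)*(-3 + (-12 - 1*1))))*(-1 + 2**2) = (8*((-12 - 1)*(-3 + (-12 - 1))))*(-1 + 4) = (8*(-13*(-3 - 13)))*3 = (8*(-13*(-16)))*3 = (8*208)*3 = 1664*3 = 4992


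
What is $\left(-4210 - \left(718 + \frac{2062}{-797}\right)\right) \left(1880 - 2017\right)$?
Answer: $\frac{537800898}{797} \approx 6.7478 \cdot 10^{5}$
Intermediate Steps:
$\left(-4210 - \left(718 + \frac{2062}{-797}\right)\right) \left(1880 - 2017\right) = \left(-4210 - \frac{570184}{797}\right) \left(-137\right) = \left(- \frac{3925554}{797}\right) \left(-137\right) = \frac{537800898}{797}$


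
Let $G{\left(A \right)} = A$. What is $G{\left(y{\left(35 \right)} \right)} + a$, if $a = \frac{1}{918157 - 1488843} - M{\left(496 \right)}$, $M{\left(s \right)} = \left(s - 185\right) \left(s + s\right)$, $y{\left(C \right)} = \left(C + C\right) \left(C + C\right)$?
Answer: $- \frac{173267117833}{570686} \approx -3.0361 \cdot 10^{5}$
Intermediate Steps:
$y{\left(C \right)} = 4 C^{2}$ ($y{\left(C \right)} = 2 C 2 C = 4 C^{2}$)
$M{\left(s \right)} = 2 s \left(-185 + s\right)$ ($M{\left(s \right)} = \left(-185 + s\right) 2 s = 2 s \left(-185 + s\right)$)
$a = - \frac{176063479233}{570686}$ ($a = \frac{1}{918157 - 1488843} - 2 \cdot 496 \left(-185 + 496\right) = \frac{1}{-570686} - 2 \cdot 496 \cdot 311 = - \frac{1}{570686} - 308512 = - \frac{176063479233}{570686} \approx -3.0851 \cdot 10^{5}$)
$G{\left(y{\left(35 \right)} \right)} + a = 4 \cdot 35^{2} - \frac{176063479233}{570686} = 4 \cdot 1225 - \frac{176063479233}{570686} = 4900 - \frac{176063479233}{570686} = - \frac{173267117833}{570686}$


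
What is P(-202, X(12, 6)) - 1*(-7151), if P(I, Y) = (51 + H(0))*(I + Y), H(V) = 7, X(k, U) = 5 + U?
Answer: -3927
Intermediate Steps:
P(I, Y) = 58*I + 58*Y (P(I, Y) = (51 + 7)*(I + Y) = 58*(I + Y) = 58*I + 58*Y)
P(-202, X(12, 6)) - 1*(-7151) = (58*(-202) + 58*(5 + 6)) - 1*(-7151) = (-11716 + 58*11) + 7151 = (-11716 + 638) + 7151 = -11078 + 7151 = -3927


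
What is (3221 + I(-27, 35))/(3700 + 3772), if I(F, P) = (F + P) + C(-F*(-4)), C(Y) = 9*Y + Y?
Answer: 2149/7472 ≈ 0.28761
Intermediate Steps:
C(Y) = 10*Y
I(F, P) = P + 41*F (I(F, P) = (F + P) + 10*(-F*(-4)) = (F + P) + 10*(4*F) = (F + P) + 40*F = P + 41*F)
(3221 + I(-27, 35))/(3700 + 3772) = (3221 + (35 + 41*(-27)))/(3700 + 3772) = (3221 + (35 - 1107))/7472 = (3221 - 1072)*(1/7472) = 2149*(1/7472) = 2149/7472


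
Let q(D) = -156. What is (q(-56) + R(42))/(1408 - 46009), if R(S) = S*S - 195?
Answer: -471/14867 ≈ -0.031681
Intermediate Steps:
R(S) = -195 + S² (R(S) = S² - 195 = -195 + S²)
(q(-56) + R(42))/(1408 - 46009) = (-156 + (-195 + 42²))/(1408 - 46009) = (-156 + (-195 + 1764))/(-44601) = (-156 + 1569)*(-1/44601) = 1413*(-1/44601) = -471/14867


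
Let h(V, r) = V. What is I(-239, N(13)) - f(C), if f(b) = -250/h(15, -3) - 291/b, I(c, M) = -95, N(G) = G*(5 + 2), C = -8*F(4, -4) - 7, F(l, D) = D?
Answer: -5002/75 ≈ -66.693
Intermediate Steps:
C = 25 (C = -8*(-4) - 7 = 32 - 7 = 25)
N(G) = 7*G (N(G) = G*7 = 7*G)
f(b) = -50/3 - 291/b (f(b) = -250/15 - 291/b = -250*1/15 - 291/b = -50/3 - 291/b)
I(-239, N(13)) - f(C) = -95 - (-50/3 - 291/25) = -95 - 1*(-2123/75) = -95 + 2123/75 = -5002/75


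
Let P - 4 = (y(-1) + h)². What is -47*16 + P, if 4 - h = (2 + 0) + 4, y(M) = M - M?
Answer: -744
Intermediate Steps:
y(M) = 0
h = -2 (h = 4 - ((2 + 0) + 4) = 4 - (2 + 4) = 4 - 1*6 = 4 - 6 = -2)
P = 8 (P = 4 + (0 - 2)² = 4 + (-2)² = 4 + 4 = 8)
-47*16 + P = -47*16 + 8 = -752 + 8 = -744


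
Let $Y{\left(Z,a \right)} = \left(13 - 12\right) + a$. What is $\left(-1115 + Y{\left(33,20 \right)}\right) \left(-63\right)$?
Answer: $68922$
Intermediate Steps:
$Y{\left(Z,a \right)} = 1 + a$
$\left(-1115 + Y{\left(33,20 \right)}\right) \left(-63\right) = \left(-1115 + \left(1 + 20\right)\right) \left(-63\right) = \left(-1115 + 21\right) \left(-63\right) = \left(-1094\right) \left(-63\right) = 68922$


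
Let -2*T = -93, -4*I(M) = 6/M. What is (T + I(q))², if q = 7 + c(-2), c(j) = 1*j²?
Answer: 260100/121 ≈ 2149.6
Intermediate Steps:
c(j) = j²
q = 11 (q = 7 + (-2)² = 7 + 4 = 11)
I(M) = -3/(2*M)
T = 93/2 (T = -½*(-93) = 93/2 ≈ 46.500)
(T + I(q))² = (93/2 - 3/2/11)² = (93/2 - 3/2*1/11)² = (93/2 - 3/22)² = (510/11)² = 260100/121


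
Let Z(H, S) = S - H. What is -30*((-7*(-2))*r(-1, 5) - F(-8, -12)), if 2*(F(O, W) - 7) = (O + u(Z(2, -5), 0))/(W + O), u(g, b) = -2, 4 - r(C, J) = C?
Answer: -3765/2 ≈ -1882.5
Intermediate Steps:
r(C, J) = 4 - C
F(O, W) = 7 + (-2 + O)/(2*(O + W)) (F(O, W) = 7 + ((O - 2)/(W + O))/2 = 7 + ((-2 + O)/(O + W))/2 = 7 + (-2 + O)/(2*(O + W)))
-30*((-7*(-2))*r(-1, 5) - F(-8, -12)) = -30*((-7*(-2))*(4 - 1*(-1)) - (-1 + 7*(-12) + (15/2)*(-8))/(-8 - 12)) = -30*(14*(4 + 1) - (-1 - 84 - 60)/(-20)) = -30*(14*5 - (-1)*(-145)/20) = -30*(70 - 1*29/4) = -30*(70 - 29/4) = -30*251/4 = -3765/2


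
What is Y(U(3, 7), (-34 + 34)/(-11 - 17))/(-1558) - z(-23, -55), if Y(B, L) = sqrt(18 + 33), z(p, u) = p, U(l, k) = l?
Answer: 23 - sqrt(51)/1558 ≈ 22.995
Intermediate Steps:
Y(B, L) = sqrt(51)
Y(U(3, 7), (-34 + 34)/(-11 - 17))/(-1558) - z(-23, -55) = sqrt(51)/(-1558) - 1*(-23) = sqrt(51)*(-1/1558) + 23 = -sqrt(51)/1558 + 23 = 23 - sqrt(51)/1558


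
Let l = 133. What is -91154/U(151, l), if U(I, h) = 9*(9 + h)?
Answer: -45577/639 ≈ -71.326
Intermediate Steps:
U(I, h) = 81 + 9*h
-91154/U(151, l) = -91154/(81 + 9*133) = -91154/(81 + 1197) = -91154/1278 = -91154*1/1278 = -45577/639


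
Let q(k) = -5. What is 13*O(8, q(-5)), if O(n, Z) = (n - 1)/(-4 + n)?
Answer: 91/4 ≈ 22.750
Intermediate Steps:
O(n, Z) = (-1 + n)/(-4 + n)
13*O(8, q(-5)) = 13*((-1 + 8)/(-4 + 8)) = 13*(7/4) = 91/4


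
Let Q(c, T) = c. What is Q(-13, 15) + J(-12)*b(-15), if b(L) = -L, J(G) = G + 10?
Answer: -43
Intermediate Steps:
J(G) = 10 + G
Q(-13, 15) + J(-12)*b(-15) = -13 + (10 - 12)*(-1*(-15)) = -13 - 2*15 = -13 - 30 = -43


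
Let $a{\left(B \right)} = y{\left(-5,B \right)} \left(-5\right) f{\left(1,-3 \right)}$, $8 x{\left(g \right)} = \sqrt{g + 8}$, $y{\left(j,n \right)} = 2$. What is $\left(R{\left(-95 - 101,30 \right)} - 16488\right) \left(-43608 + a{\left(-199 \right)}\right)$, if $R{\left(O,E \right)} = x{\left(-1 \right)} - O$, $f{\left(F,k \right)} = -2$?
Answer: $710135696 - \frac{10897 \sqrt{7}}{2} \approx 7.1012 \cdot 10^{8}$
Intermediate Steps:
$x{\left(g \right)} = \frac{\sqrt{8 + g}}{8}$ ($x{\left(g \right)} = \frac{\sqrt{g + 8}}{8} = \frac{\sqrt{8 + g}}{8}$)
$R{\left(O,E \right)} = - O + \frac{\sqrt{7}}{8}$ ($R{\left(O,E \right)} = \frac{\sqrt{8 - 1}}{8} - O = \frac{\sqrt{7}}{8} - O = - O + \frac{\sqrt{7}}{8}$)
$a{\left(B \right)} = 20$ ($a{\left(B \right)} = 2 \left(-5\right) \left(-2\right) = \left(-10\right) \left(-2\right) = 20$)
$\left(R{\left(-95 - 101,30 \right)} - 16488\right) \left(-43608 + a{\left(-199 \right)}\right) = \left(\left(- (-95 - 101) + \frac{\sqrt{7}}{8}\right) - 16488\right) \left(-43608 + 20\right) = \left(\left(\left(-1\right) \left(-196\right) + \frac{\sqrt{7}}{8}\right) - 16488\right) \left(-43588\right) = \left(\left(196 + \frac{\sqrt{7}}{8}\right) - 16488\right) \left(-43588\right) = \left(-16292 + \frac{\sqrt{7}}{8}\right) \left(-43588\right) = 710135696 - \frac{10897 \sqrt{7}}{2}$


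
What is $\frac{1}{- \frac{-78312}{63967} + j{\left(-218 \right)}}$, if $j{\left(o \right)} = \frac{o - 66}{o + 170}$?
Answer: $\frac{767604}{5481401} \approx 0.14004$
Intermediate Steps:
$j{\left(o \right)} = \frac{-66 + o}{170 + o}$
$\frac{1}{- \frac{-78312}{63967} + j{\left(-218 \right)}} = \frac{1}{- \frac{-78312}{63967} + \frac{-66 - 218}{170 - 218}} = \frac{1}{- \frac{-78312}{63967} + \frac{1}{-48} \left(-284\right)} = \frac{1}{\left(-1\right) \left(- \frac{78312}{63967}\right) - - \frac{71}{12}} = \frac{1}{\frac{78312}{63967} + \frac{71}{12}} = \frac{1}{\frac{5481401}{767604}} = \frac{767604}{5481401}$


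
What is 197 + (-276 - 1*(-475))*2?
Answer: 595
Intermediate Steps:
197 + (-276 - 1*(-475))*2 = 197 + (-276 + 475)*2 = 197 + 199*2 = 197 + 398 = 595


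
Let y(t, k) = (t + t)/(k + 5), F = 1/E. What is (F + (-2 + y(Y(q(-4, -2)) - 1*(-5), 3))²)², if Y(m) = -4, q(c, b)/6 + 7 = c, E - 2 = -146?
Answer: 3025/324 ≈ 9.3364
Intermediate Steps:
E = -144 (E = 2 - 146 = -144)
q(c, b) = -42 + 6*c
F = -1/144 (F = 1/(-144) = -1/144 ≈ -0.0069444)
y(t, k) = 2*t/(5 + k) (y(t, k) = (2*t)/(5 + k) = 2*t/(5 + k))
(F + (-2 + y(Y(q(-4, -2)) - 1*(-5), 3))²)² = (-1/144 + (-2 + 2*(-4 - 1*(-5))/(5 + 3))²)² = (-1/144 + (-2 + 2*(-4 + 5)/8)²)² = (-1/144 + (-2 + 2*1*(⅛))²)² = (-1/144 + (-2 + ¼)²)² = (-1/144 + (-7/4)²)² = (-1/144 + 49/16)² = (55/18)² = 3025/324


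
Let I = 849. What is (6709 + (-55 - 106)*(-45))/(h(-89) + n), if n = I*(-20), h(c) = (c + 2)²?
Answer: -13954/9411 ≈ -1.4827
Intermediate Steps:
h(c) = (2 + c)²
n = -16980 (n = 849*(-20) = -16980)
(6709 + (-55 - 106)*(-45))/(h(-89) + n) = (6709 + (-55 - 106)*(-45))/((2 - 89)² - 16980) = (6709 - 161*(-45))/((-87)² - 16980) = (6709 + 7245)/(7569 - 16980) = 13954/(-9411) = 13954*(-1/9411) = -13954/9411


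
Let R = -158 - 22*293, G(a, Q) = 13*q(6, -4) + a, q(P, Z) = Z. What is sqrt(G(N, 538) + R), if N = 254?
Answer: I*sqrt(6402) ≈ 80.012*I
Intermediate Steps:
G(a, Q) = -52 + a (G(a, Q) = 13*(-4) + a = -52 + a)
R = -6604 (R = -158 - 6446 = -6604)
sqrt(G(N, 538) + R) = sqrt((-52 + 254) - 6604) = sqrt(202 - 6604) = sqrt(-6402) = I*sqrt(6402)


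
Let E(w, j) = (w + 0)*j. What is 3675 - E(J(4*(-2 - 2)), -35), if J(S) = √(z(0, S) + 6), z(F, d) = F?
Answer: 3675 + 35*√6 ≈ 3760.7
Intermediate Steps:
J(S) = √6 (J(S) = √(0 + 6) = √6)
E(w, j) = j*w (E(w, j) = w*j = j*w)
3675 - E(J(4*(-2 - 2)), -35) = 3675 - (-35)*√6 = 3675 + 35*√6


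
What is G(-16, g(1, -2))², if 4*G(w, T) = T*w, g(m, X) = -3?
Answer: 144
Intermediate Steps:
G(w, T) = T*w/4 (G(w, T) = (T*w)/4 = T*w/4)
G(-16, g(1, -2))² = ((¼)*(-3)*(-16))² = 12² = 144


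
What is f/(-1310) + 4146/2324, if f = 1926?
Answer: 238809/761110 ≈ 0.31376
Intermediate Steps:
f/(-1310) + 4146/2324 = 1926/(-1310) + 4146/2324 = 1926*(-1/1310) + 4146*(1/2324) = -963/655 + 2073/1162 = 238809/761110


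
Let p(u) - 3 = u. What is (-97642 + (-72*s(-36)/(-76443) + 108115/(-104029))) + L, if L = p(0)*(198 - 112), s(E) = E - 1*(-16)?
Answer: -258144703837651/2650762949 ≈ -97385.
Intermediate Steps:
p(u) = 3 + u
s(E) = 16 + E (s(E) = E + 16 = 16 + E)
L = 258 (L = (3 + 0)*(198 - 112) = 3*86 = 258)
(-97642 + (-72*s(-36)/(-76443) + 108115/(-104029))) + L = (-97642 + (-72*(16 - 36)/(-76443) + 108115/(-104029))) + 258 = (-97642 + (-72*(-20)*(-1/76443) + 108115*(-1/104029))) + 258 = (-97642 + (1440*(-1/76443) - 108115/104029)) + 258 = (-97642 + (-480/25481 - 108115/104029)) + 258 = (-97642 - 2804812235/2650762949) + 258 = -258828600678493/2650762949 + 258 = -258144703837651/2650762949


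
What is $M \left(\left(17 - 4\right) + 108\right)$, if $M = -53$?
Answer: $-6413$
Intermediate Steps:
$M \left(\left(17 - 4\right) + 108\right) = - 53 \left(\left(17 - 4\right) + 108\right) = - 53 \left(13 + 108\right) = \left(-53\right) 121 = -6413$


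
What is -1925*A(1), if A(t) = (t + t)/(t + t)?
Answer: -1925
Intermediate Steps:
A(t) = 1 (A(t) = (2*t)/((2*t)) = (2*t)*(1/(2*t)) = 1)
-1925*A(1) = -1925*1 = -1925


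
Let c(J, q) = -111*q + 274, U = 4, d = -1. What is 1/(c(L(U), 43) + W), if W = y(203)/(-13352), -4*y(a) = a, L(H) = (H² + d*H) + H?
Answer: -53408/240282389 ≈ -0.00022227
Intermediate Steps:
L(H) = H² (L(H) = (H² - H) + H = H²)
y(a) = -a/4
c(J, q) = 274 - 111*q
W = 203/53408 (W = -¼*203/(-13352) = -203/4*(-1/13352) = 203/53408 ≈ 0.0038009)
1/(c(L(U), 43) + W) = 1/((274 - 111*43) + 203/53408) = 1/((274 - 4773) + 203/53408) = 1/(-4499 + 203/53408) = 1/(-240282389/53408) = -53408/240282389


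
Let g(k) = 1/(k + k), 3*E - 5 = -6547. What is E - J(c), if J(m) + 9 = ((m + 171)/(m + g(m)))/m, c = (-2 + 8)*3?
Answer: -4229369/1947 ≈ -2172.3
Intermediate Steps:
E = -6542/3 (E = 5/3 + (⅓)*(-6547) = 5/3 - 6547/3 = -6542/3 ≈ -2180.7)
g(k) = 1/(2*k)
c = 18 (c = 6*3 = 18)
J(m) = -9 + (171 + m)/(m*(m + 1/(2*m))) (J(m) = -9 + ((m + 171)/(m + 1/(2*m)))/m = -9 + ((171 + m)/(m + 1/(2*m)))/m = -9 + (171 + m)/(m*(m + 1/(2*m))))
E - J(c) = -6542/3 - (333 - 18*18² + 2*18)/(1 + 2*18²) = -6542/3 - (333 - 18*324 + 36)/(1 + 2*324) = -6542/3 - (333 - 5832 + 36)/(1 + 648) = -6542/3 - (-5463)/649 = -6542/3 - 1*(-5463/649) = -6542/3 + 5463/649 = -4229369/1947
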